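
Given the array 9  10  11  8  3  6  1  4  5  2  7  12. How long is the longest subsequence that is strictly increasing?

5

Track the smallest tail for each achievable length (strict):
9 → extends → [9]
10 → extends → [9, 10]
11 → extends → [9, 10, 11]
8 → replaces 9 → [8, 10, 11]
3 → replaces 8 → [3, 10, 11]
6 → replaces 10 → [3, 6, 11]
1 → replaces 3 → [1, 6, 11]
4 → replaces 6 → [1, 4, 11]
5 → replaces 11 → [1, 4, 5]
2 → replaces 4 → [1, 2, 5]
7 → extends → [1, 2, 5, 7]
12 → extends → [1, 2, 5, 7, 12]
Five tails, so the longest strictly increasing subsequence has length 5 (e.g. 3, 4, 5, 7, 12).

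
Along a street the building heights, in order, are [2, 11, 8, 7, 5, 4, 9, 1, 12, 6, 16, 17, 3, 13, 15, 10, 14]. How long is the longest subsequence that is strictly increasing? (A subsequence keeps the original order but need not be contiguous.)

6

Let dp[i] be the length of the longest such subsequence ending at index i:
i:      1  2  3  4  5  6  7  8  9 10 11 12 13 14 15 16 17
a[i]:   2 11  8  7  5  4  9  1 12  6 16 17  3 13 15 10 14
dp:     1  2  2  2  2  2  3  1  4  3  5  6  2  5  6  4  6
Maximum dp value is 6.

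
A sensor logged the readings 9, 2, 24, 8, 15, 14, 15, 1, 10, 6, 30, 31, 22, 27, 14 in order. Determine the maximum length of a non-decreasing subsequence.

6

Track the smallest tail for each achievable length (allowing ties):
9 → extends → [9]
2 → replaces 9 → [2]
24 → extends → [2, 24]
8 → replaces 24 → [2, 8]
15 → extends → [2, 8, 15]
14 → replaces 15 → [2, 8, 14]
15 → extends → [2, 8, 14, 15]
1 → replaces 2 → [1, 8, 14, 15]
10 → replaces 14 → [1, 8, 10, 15]
6 → replaces 8 → [1, 6, 10, 15]
30 → extends → [1, 6, 10, 15, 30]
31 → extends → [1, 6, 10, 15, 30, 31]
22 → replaces 30 → [1, 6, 10, 15, 22, 31]
27 → replaces 31 → [1, 6, 10, 15, 22, 27]
14 → replaces 15 → [1, 6, 10, 14, 22, 27]
Six tails, so the longest non-decreasing subsequence has length 6 (e.g. 2, 8, 15, 15, 30, 31).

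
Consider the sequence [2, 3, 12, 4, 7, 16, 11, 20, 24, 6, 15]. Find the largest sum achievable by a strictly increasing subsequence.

77

Let S[i] be the best sum of a strictly increasing subsequence ending at i:
i:      1  2  3  4  5  6  7  8  9 10 11
a[i]:   2  3 12  4  7 16 11 20 24  6 15
S:      2  5 17  9 16 33 27 53 77 15 42
Maximum is 77 (e.g. 2 + 3 + 12 + 16 + 20 + 24).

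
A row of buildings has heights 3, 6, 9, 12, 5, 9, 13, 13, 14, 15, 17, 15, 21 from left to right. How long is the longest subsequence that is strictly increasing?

9

Track the smallest tail for each achievable length (strict):
3 → extends → [3]
6 → extends → [3, 6]
9 → extends → [3, 6, 9]
12 → extends → [3, 6, 9, 12]
5 → replaces 6 → [3, 5, 9, 12]
9 → already a tail → [3, 5, 9, 12]
13 → extends → [3, 5, 9, 12, 13]
13 → already a tail → [3, 5, 9, 12, 13]
14 → extends → [3, 5, 9, 12, 13, 14]
15 → extends → [3, 5, 9, 12, 13, 14, 15]
17 → extends → [3, 5, 9, 12, 13, 14, 15, 17]
15 → already a tail → [3, 5, 9, 12, 13, 14, 15, 17]
21 → extends → [3, 5, 9, 12, 13, 14, 15, 17, 21]
Nine tails, so the longest strictly increasing subsequence has length 9 (e.g. 3, 6, 9, 12, 13, 14, 15, 17, 21).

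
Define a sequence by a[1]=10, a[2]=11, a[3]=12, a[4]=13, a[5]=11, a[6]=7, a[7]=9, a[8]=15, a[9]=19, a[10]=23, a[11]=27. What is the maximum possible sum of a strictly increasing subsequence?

Let S[i] be the best sum of a strictly increasing subsequence ending at i:
i:       1   2   3   4   5   6   7   8   9  10  11
a[i]:   10  11  12  13  11   7   9  15  19  23  27
S:      10  21  33  46  21   7  16  61  80 103 130
Maximum is 130 (e.g. 10 + 11 + 12 + 13 + 15 + 19 + 23 + 27).

130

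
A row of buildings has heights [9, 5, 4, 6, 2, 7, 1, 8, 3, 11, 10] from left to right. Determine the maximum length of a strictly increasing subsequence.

5

Track the smallest tail for each achievable length (strict):
9 → extends → [9]
5 → replaces 9 → [5]
4 → replaces 5 → [4]
6 → extends → [4, 6]
2 → replaces 4 → [2, 6]
7 → extends → [2, 6, 7]
1 → replaces 2 → [1, 6, 7]
8 → extends → [1, 6, 7, 8]
3 → replaces 6 → [1, 3, 7, 8]
11 → extends → [1, 3, 7, 8, 11]
10 → replaces 11 → [1, 3, 7, 8, 10]
Five tails, so the longest strictly increasing subsequence has length 5 (e.g. 5, 6, 7, 8, 11).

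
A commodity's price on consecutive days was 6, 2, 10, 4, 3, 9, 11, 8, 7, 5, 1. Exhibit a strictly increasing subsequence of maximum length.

Patience tails give the LIS length; then backtrack through the dp parents:
6 → extends → [6]
2 → replaces 6 → [2]
10 → extends → [2, 10]
4 → replaces 10 → [2, 4]
3 → replaces 4 → [2, 3]
9 → extends → [2, 3, 9]
11 → extends → [2, 3, 9, 11]
8 → replaces 9 → [2, 3, 8, 11]
7 → replaces 8 → [2, 3, 7, 11]
5 → replaces 7 → [2, 3, 5, 11]
1 → replaces 2 → [1, 3, 5, 11]
Length 4; one witness is 2, 4, 9, 11.

2, 4, 9, 11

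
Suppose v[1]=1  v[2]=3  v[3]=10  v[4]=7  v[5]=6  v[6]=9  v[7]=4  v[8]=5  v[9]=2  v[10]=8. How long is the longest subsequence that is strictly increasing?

Track the smallest tail for each achievable length (strict):
1 → extends → [1]
3 → extends → [1, 3]
10 → extends → [1, 3, 10]
7 → replaces 10 → [1, 3, 7]
6 → replaces 7 → [1, 3, 6]
9 → extends → [1, 3, 6, 9]
4 → replaces 6 → [1, 3, 4, 9]
5 → replaces 9 → [1, 3, 4, 5]
2 → replaces 3 → [1, 2, 4, 5]
8 → extends → [1, 2, 4, 5, 8]
Five tails, so the longest strictly increasing subsequence has length 5 (e.g. 1, 3, 4, 5, 8).

5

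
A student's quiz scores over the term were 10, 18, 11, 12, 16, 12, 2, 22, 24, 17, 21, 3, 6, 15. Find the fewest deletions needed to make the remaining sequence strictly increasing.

Fewest deletions = n − (longest strictly increasing subsequence).
i:      1  2  3  4  5  6  7  8  9 10 11 12 13 14
a[i]:  10 18 11 12 16 12  2 22 24 17 21  3  6 15
dp:     1  2  2  3  4  3  1  5  6  5  6  2  3  4
max dp = 6, so deletions = 14 − 6 = 8.

8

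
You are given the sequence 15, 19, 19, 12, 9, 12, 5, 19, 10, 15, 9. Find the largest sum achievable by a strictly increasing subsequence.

Let S[i] be the best sum of a strictly increasing subsequence ending at i:
i:      1  2  3  4  5  6  7  8  9 10 11
a[i]:  15 19 19 12  9 12  5 19 10 15  9
S:     15 34 34 12  9 21  5 40 19 36 14
Maximum is 40 (e.g. 9 + 12 + 19).

40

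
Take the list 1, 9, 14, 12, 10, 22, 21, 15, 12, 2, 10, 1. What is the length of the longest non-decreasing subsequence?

4

Let dp[i] be the length of the longest such subsequence ending at index i:
i:      1  2  3  4  5  6  7  8  9 10 11 12
a[i]:   1  9 14 12 10 22 21 15 12  2 10  1
dp:     1  2  3  3  3  4  4  4  4  2  4  2
Maximum dp value is 4.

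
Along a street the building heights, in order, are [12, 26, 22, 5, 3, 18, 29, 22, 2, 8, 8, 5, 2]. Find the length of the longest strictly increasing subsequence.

3

Track the smallest tail for each achievable length (strict):
12 → extends → [12]
26 → extends → [12, 26]
22 → replaces 26 → [12, 22]
5 → replaces 12 → [5, 22]
3 → replaces 5 → [3, 22]
18 → replaces 22 → [3, 18]
29 → extends → [3, 18, 29]
22 → replaces 29 → [3, 18, 22]
2 → replaces 3 → [2, 18, 22]
8 → replaces 18 → [2, 8, 22]
8 → already a tail → [2, 8, 22]
5 → replaces 8 → [2, 5, 22]
2 → already a tail → [2, 5, 22]
Three tails, so the longest strictly increasing subsequence has length 3 (e.g. 12, 26, 29).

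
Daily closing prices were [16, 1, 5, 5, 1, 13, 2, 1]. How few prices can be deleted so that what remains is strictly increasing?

Fewest deletions = n − (longest strictly increasing subsequence).
i:      1  2  3  4  5  6  7  8
a[i]:  16  1  5  5  1 13  2  1
dp:     1  1  2  2  1  3  2  1
max dp = 3, so deletions = 8 − 3 = 5.

5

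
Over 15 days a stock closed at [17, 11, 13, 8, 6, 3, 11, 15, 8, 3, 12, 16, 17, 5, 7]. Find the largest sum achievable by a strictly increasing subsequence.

72

Let S[i] be the best sum of a strictly increasing subsequence ending at i:
i:      1  2  3  4  5  6  7  8  9 10 11 12 13 14 15
a[i]:  17 11 13  8  6  3 11 15  8  3 12 16 17  5  7
S:     17 11 24  8  6  3 19 39 14  3 31 55 72  8 15
Maximum is 72 (e.g. 11 + 13 + 15 + 16 + 17).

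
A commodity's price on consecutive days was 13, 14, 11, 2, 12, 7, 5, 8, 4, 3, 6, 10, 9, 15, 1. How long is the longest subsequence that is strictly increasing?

Track the smallest tail for each achievable length (strict):
13 → extends → [13]
14 → extends → [13, 14]
11 → replaces 13 → [11, 14]
2 → replaces 11 → [2, 14]
12 → replaces 14 → [2, 12]
7 → replaces 12 → [2, 7]
5 → replaces 7 → [2, 5]
8 → extends → [2, 5, 8]
4 → replaces 5 → [2, 4, 8]
3 → replaces 4 → [2, 3, 8]
6 → replaces 8 → [2, 3, 6]
10 → extends → [2, 3, 6, 10]
9 → replaces 10 → [2, 3, 6, 9]
15 → extends → [2, 3, 6, 9, 15]
1 → replaces 2 → [1, 3, 6, 9, 15]
Five tails, so the longest strictly increasing subsequence has length 5 (e.g. 2, 7, 8, 10, 15).

5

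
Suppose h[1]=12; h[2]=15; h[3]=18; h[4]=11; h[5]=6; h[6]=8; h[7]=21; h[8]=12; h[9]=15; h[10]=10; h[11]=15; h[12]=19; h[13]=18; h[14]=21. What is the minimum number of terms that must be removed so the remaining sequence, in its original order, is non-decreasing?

Fewest deletions = n − (longest non-decreasing subsequence).
i:      1  2  3  4  5  6  7  8  9 10 11 12 13 14
h[i]:  12 15 18 11  6  8 21 12 15 10 15 19 18 21
dp:     1  2  3  1  1  2  4  3  4  3  5  6  6  7
max dp = 7, so deletions = 14 − 7 = 7.

7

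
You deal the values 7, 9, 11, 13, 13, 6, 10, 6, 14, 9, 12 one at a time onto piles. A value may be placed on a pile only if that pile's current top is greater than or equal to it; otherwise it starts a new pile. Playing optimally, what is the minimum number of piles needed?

5

Place each on the leftmost legal pile:
7 → new pile 1 (tops now [7])
9 → new pile 2 (tops now [7, 9])
11 → new pile 3 (tops now [7, 9, 11])
13 → new pile 4 (tops now [7, 9, 11, 13])
13 → pile 4 (tops now [7, 9, 11, 13])
6 → pile 1 (tops now [6, 9, 11, 13])
10 → pile 3 (tops now [6, 9, 10, 13])
6 → pile 1 (tops now [6, 9, 10, 13])
14 → new pile 5 (tops now [6, 9, 10, 13, 14])
9 → pile 2 (tops now [6, 9, 10, 13, 14])
12 → pile 4 (tops now [6, 9, 10, 12, 14])
Five piles.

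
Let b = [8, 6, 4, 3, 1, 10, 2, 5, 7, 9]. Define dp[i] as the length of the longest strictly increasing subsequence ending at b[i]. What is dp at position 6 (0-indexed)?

2

dp[i] = 1 + max{dp[j] : j<i, b[j]<b[i]} (or 1 if no such j):
i:      0  1  2  3  4  5  6  7  8  9
b[i]:   8  6  4  3  1 10  2  5  7  9
dp:     1  1  1  1  1  2  2  3  4  5
At index 6 the value is 2.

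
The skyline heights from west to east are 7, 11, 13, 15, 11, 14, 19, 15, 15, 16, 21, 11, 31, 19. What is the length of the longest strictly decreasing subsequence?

3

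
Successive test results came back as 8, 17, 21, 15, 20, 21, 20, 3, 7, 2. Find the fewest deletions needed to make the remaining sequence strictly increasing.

6

Fewest deletions = n − (longest strictly increasing subsequence).
Patience tails:
8 → extends → [8]
17 → extends → [8, 17]
21 → extends → [8, 17, 21]
15 → replaces 17 → [8, 15, 21]
20 → replaces 21 → [8, 15, 20]
21 → extends → [8, 15, 20, 21]
20 → already a tail → [8, 15, 20, 21]
3 → replaces 8 → [3, 15, 20, 21]
7 → replaces 15 → [3, 7, 20, 21]
2 → replaces 3 → [2, 7, 20, 21]
Longest strictly increasing subsequence has length 4, so deletions = 10 − 4 = 6.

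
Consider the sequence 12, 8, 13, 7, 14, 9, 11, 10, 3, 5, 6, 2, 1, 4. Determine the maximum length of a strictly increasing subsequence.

3

Track the smallest tail for each achievable length (strict):
12 → extends → [12]
8 → replaces 12 → [8]
13 → extends → [8, 13]
7 → replaces 8 → [7, 13]
14 → extends → [7, 13, 14]
9 → replaces 13 → [7, 9, 14]
11 → replaces 14 → [7, 9, 11]
10 → replaces 11 → [7, 9, 10]
3 → replaces 7 → [3, 9, 10]
5 → replaces 9 → [3, 5, 10]
6 → replaces 10 → [3, 5, 6]
2 → replaces 3 → [2, 5, 6]
1 → replaces 2 → [1, 5, 6]
4 → replaces 5 → [1, 4, 6]
Three tails, so the longest strictly increasing subsequence has length 3 (e.g. 12, 13, 14).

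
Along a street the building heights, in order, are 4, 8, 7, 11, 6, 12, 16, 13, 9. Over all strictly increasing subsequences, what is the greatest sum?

51

Let S[i] be the best sum of a strictly increasing subsequence ending at i:
i:      1  2  3  4  5  6  7  8  9
a[i]:   4  8  7 11  6 12 16 13  9
S:      4 12 11 23 10 35 51 48 21
Maximum is 51 (e.g. 4 + 8 + 11 + 12 + 16).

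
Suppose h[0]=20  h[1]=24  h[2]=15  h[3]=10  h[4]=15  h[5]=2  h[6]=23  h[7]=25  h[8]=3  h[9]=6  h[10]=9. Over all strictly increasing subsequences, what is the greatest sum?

Let S[i] be the best sum of a strictly increasing subsequence ending at i:
i:      0  1  2  3  4  5  6  7  8  9 10
h[i]:  20 24 15 10 15  2 23 25  3  6  9
S:     20 44 15 10 25  2 48 73  5 11 20
Maximum is 73 (e.g. 10 + 15 + 23 + 25).

73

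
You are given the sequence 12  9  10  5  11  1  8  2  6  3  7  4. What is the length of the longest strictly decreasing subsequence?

5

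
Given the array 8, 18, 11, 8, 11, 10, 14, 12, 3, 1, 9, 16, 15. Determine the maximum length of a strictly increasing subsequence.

Track the smallest tail for each achievable length (strict):
8 → extends → [8]
18 → extends → [8, 18]
11 → replaces 18 → [8, 11]
8 → already a tail → [8, 11]
11 → already a tail → [8, 11]
10 → replaces 11 → [8, 10]
14 → extends → [8, 10, 14]
12 → replaces 14 → [8, 10, 12]
3 → replaces 8 → [3, 10, 12]
1 → replaces 3 → [1, 10, 12]
9 → replaces 10 → [1, 9, 12]
16 → extends → [1, 9, 12, 16]
15 → replaces 16 → [1, 9, 12, 15]
Four tails, so the longest strictly increasing subsequence has length 4 (e.g. 8, 11, 14, 16).

4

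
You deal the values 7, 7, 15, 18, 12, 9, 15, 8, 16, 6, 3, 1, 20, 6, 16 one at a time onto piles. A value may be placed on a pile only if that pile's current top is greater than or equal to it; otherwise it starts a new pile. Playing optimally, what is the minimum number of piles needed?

The minimum number of non-increasing subsequences covering a sequence equals the length of its longest strictly increasing subsequence.
LIS length is 5 (e.g. 7, 12, 15, 16, 20), so 5 piles are needed.

5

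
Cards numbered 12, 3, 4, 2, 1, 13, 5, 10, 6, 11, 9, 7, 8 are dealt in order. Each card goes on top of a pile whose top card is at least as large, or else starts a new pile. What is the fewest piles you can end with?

Place each on the leftmost legal pile:
12 → new pile 1 (tops now [12])
3 → pile 1 (tops now [3])
4 → new pile 2 (tops now [3, 4])
2 → pile 1 (tops now [2, 4])
1 → pile 1 (tops now [1, 4])
13 → new pile 3 (tops now [1, 4, 13])
5 → pile 3 (tops now [1, 4, 5])
10 → new pile 4 (tops now [1, 4, 5, 10])
6 → pile 4 (tops now [1, 4, 5, 6])
11 → new pile 5 (tops now [1, 4, 5, 6, 11])
9 → pile 5 (tops now [1, 4, 5, 6, 9])
7 → pile 5 (tops now [1, 4, 5, 6, 7])
8 → new pile 6 (tops now [1, 4, 5, 6, 7, 8])
Six piles.

6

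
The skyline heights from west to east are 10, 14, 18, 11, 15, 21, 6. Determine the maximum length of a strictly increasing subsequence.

4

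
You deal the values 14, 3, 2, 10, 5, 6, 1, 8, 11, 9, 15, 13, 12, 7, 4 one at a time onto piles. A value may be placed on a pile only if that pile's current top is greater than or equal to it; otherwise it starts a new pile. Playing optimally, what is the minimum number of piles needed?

6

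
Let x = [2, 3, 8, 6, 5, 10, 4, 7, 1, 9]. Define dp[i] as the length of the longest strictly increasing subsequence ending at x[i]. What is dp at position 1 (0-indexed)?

dp[i] = 1 + max{dp[j] : j<i, x[j]<x[i]} (or 1 if no such j):
i:      0  1  2  3  4  5  6  7  8  9
x[i]:   2  3  8  6  5 10  4  7  1  9
dp:     1  2  3  3  3  4  3  4  1  5
At index 1 the value is 2.

2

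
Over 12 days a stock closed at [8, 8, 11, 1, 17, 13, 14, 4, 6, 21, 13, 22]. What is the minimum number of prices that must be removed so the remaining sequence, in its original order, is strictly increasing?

6

Fewest deletions = n − (longest strictly increasing subsequence).
Patience tails:
8 → extends → [8]
8 → already a tail → [8]
11 → extends → [8, 11]
1 → replaces 8 → [1, 11]
17 → extends → [1, 11, 17]
13 → replaces 17 → [1, 11, 13]
14 → extends → [1, 11, 13, 14]
4 → replaces 11 → [1, 4, 13, 14]
6 → replaces 13 → [1, 4, 6, 14]
21 → extends → [1, 4, 6, 14, 21]
13 → replaces 14 → [1, 4, 6, 13, 21]
22 → extends → [1, 4, 6, 13, 21, 22]
Longest strictly increasing subsequence has length 6, so deletions = 12 − 6 = 6.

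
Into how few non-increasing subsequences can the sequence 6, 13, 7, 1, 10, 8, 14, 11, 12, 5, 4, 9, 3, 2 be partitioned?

5

Place each on the leftmost legal pile:
6 → new pile 1 (tops now [6])
13 → new pile 2 (tops now [6, 13])
7 → pile 2 (tops now [6, 7])
1 → pile 1 (tops now [1, 7])
10 → new pile 3 (tops now [1, 7, 10])
8 → pile 3 (tops now [1, 7, 8])
14 → new pile 4 (tops now [1, 7, 8, 14])
11 → pile 4 (tops now [1, 7, 8, 11])
12 → new pile 5 (tops now [1, 7, 8, 11, 12])
5 → pile 2 (tops now [1, 5, 8, 11, 12])
4 → pile 2 (tops now [1, 4, 8, 11, 12])
9 → pile 4 (tops now [1, 4, 8, 9, 12])
3 → pile 2 (tops now [1, 3, 8, 9, 12])
2 → pile 2 (tops now [1, 2, 8, 9, 12])
Five piles.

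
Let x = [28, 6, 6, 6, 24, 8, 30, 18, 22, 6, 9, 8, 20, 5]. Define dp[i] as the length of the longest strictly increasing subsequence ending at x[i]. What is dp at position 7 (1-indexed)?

dp[i] = 1 + max{dp[j] : j<i, x[j]<x[i]} (or 1 if no such j):
i:      1  2  3  4  5  6  7  8  9 10 11 12 13 14
x[i]:  28  6  6  6 24  8 30 18 22  6  9  8 20  5
dp:     1  1  1  1  2  2  3  3  4  1  3  2  4  1
At index 7 the value is 3.

3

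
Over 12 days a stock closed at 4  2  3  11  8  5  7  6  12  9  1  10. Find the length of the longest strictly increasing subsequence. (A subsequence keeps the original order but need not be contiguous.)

6

Track the smallest tail for each achievable length (strict):
4 → extends → [4]
2 → replaces 4 → [2]
3 → extends → [2, 3]
11 → extends → [2, 3, 11]
8 → replaces 11 → [2, 3, 8]
5 → replaces 8 → [2, 3, 5]
7 → extends → [2, 3, 5, 7]
6 → replaces 7 → [2, 3, 5, 6]
12 → extends → [2, 3, 5, 6, 12]
9 → replaces 12 → [2, 3, 5, 6, 9]
1 → replaces 2 → [1, 3, 5, 6, 9]
10 → extends → [1, 3, 5, 6, 9, 10]
Six tails, so the longest strictly increasing subsequence has length 6 (e.g. 2, 3, 5, 7, 9, 10).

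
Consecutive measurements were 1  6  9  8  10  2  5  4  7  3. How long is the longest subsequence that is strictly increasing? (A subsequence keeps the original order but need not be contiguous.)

Let dp[i] be the length of the longest such subsequence ending at index i:
i:      1  2  3  4  5  6  7  8  9 10
a[i]:   1  6  9  8 10  2  5  4  7  3
dp:     1  2  3  3  4  2  3  3  4  3
Maximum dp value is 4.

4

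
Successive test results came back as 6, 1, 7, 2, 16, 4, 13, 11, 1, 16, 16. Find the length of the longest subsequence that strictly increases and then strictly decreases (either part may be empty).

6

inc[i] = longest strictly increasing subsequence ending at i; dec[i] = longest strictly decreasing subsequence starting at i:
i:      1  2  3  4  5  6  7  8  9 10 11
a[i]:   6  1  7  2 16  4 13 11  1 16 16
inc:    1  1  2  2  3  3  4  4  1  5  5
dec:    3  1  3  2  4  2  3  2  1  1  1
Best peak at i=5 (value 16): inc=3, dec=4, length 3+4−1 = 6.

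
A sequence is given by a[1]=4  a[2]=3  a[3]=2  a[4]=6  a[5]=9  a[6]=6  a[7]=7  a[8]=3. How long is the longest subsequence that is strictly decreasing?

3

Negate each value so 'decreasing' becomes 'increasing', then run patience tails on the negated sequence:
-4 → extends → [-4]
-3 → extends → [-4, -3]
-2 → extends → [-4, -3, -2]
-6 → replaces -4 → [-6, -3, -2]
-9 → replaces -6 → [-9, -3, -2]
-6 → replaces -3 → [-9, -6, -2]
-7 → replaces -6 → [-9, -7, -2]
-3 → replaces -2 → [-9, -7, -3]
Three tails, so the longest strictly decreasing subsequence of the original has length 3.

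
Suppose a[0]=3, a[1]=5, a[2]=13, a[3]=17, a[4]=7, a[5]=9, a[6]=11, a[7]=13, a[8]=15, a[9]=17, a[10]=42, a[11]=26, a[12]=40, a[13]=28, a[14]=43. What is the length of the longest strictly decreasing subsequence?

3

Let dp[i] be the longest strictly decreasing subsequence ending at i:
i:      0  1  2  3  4  5  6  7  8  9 10 11 12 13 14
a[i]:   3  5 13 17  7  9 11 13 15 17 42 26 40 28 43
dp:     1  1  1  1  2  2  2  2  2  1  1  2  2  3  1
Maximum is 3.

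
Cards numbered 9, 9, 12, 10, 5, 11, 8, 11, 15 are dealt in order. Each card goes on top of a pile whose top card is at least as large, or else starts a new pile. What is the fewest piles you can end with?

4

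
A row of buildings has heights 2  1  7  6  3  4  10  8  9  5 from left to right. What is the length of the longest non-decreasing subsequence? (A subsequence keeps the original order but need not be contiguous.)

Let dp[i] be the length of the longest such subsequence ending at index i:
i:      1  2  3  4  5  6  7  8  9 10
a[i]:   2  1  7  6  3  4 10  8  9  5
dp:     1  1  2  2  2  3  4  4  5  4
Maximum dp value is 5.

5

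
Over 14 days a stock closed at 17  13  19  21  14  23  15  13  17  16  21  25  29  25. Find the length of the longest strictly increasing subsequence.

Track the smallest tail for each achievable length (strict):
17 → extends → [17]
13 → replaces 17 → [13]
19 → extends → [13, 19]
21 → extends → [13, 19, 21]
14 → replaces 19 → [13, 14, 21]
23 → extends → [13, 14, 21, 23]
15 → replaces 21 → [13, 14, 15, 23]
13 → already a tail → [13, 14, 15, 23]
17 → replaces 23 → [13, 14, 15, 17]
16 → replaces 17 → [13, 14, 15, 16]
21 → extends → [13, 14, 15, 16, 21]
25 → extends → [13, 14, 15, 16, 21, 25]
29 → extends → [13, 14, 15, 16, 21, 25, 29]
25 → already a tail → [13, 14, 15, 16, 21, 25, 29]
Seven tails, so the longest strictly increasing subsequence has length 7 (e.g. 13, 14, 15, 17, 21, 25, 29).

7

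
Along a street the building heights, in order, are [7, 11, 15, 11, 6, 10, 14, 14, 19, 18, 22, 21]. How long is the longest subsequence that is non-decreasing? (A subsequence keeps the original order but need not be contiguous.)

7

Let dp[i] be the length of the longest such subsequence ending at index i:
i:      1  2  3  4  5  6  7  8  9 10 11 12
a[i]:   7 11 15 11  6 10 14 14 19 18 22 21
dp:     1  2  3  3  1  2  4  5  6  6  7  7
Maximum dp value is 7.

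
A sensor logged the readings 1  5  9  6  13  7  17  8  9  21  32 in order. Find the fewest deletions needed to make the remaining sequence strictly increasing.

3

Fewest deletions = n − (longest strictly increasing subsequence).
Patience tails:
1 → extends → [1]
5 → extends → [1, 5]
9 → extends → [1, 5, 9]
6 → replaces 9 → [1, 5, 6]
13 → extends → [1, 5, 6, 13]
7 → replaces 13 → [1, 5, 6, 7]
17 → extends → [1, 5, 6, 7, 17]
8 → replaces 17 → [1, 5, 6, 7, 8]
9 → extends → [1, 5, 6, 7, 8, 9]
21 → extends → [1, 5, 6, 7, 8, 9, 21]
32 → extends → [1, 5, 6, 7, 8, 9, 21, 32]
Longest strictly increasing subsequence has length 8, so deletions = 11 − 8 = 3.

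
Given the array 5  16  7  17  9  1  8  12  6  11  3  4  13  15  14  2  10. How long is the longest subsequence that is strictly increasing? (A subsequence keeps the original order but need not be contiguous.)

Track the smallest tail for each achievable length (strict):
5 → extends → [5]
16 → extends → [5, 16]
7 → replaces 16 → [5, 7]
17 → extends → [5, 7, 17]
9 → replaces 17 → [5, 7, 9]
1 → replaces 5 → [1, 7, 9]
8 → replaces 9 → [1, 7, 8]
12 → extends → [1, 7, 8, 12]
6 → replaces 7 → [1, 6, 8, 12]
11 → replaces 12 → [1, 6, 8, 11]
3 → replaces 6 → [1, 3, 8, 11]
4 → replaces 8 → [1, 3, 4, 11]
13 → extends → [1, 3, 4, 11, 13]
15 → extends → [1, 3, 4, 11, 13, 15]
14 → replaces 15 → [1, 3, 4, 11, 13, 14]
2 → replaces 3 → [1, 2, 4, 11, 13, 14]
10 → replaces 11 → [1, 2, 4, 10, 13, 14]
Six tails, so the longest strictly increasing subsequence has length 6 (e.g. 5, 7, 9, 12, 13, 15).

6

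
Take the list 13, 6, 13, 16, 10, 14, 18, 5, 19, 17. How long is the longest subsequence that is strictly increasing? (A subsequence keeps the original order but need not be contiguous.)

Track the smallest tail for each achievable length (strict):
13 → extends → [13]
6 → replaces 13 → [6]
13 → extends → [6, 13]
16 → extends → [6, 13, 16]
10 → replaces 13 → [6, 10, 16]
14 → replaces 16 → [6, 10, 14]
18 → extends → [6, 10, 14, 18]
5 → replaces 6 → [5, 10, 14, 18]
19 → extends → [5, 10, 14, 18, 19]
17 → replaces 18 → [5, 10, 14, 17, 19]
Five tails, so the longest strictly increasing subsequence has length 5 (e.g. 6, 13, 16, 18, 19).

5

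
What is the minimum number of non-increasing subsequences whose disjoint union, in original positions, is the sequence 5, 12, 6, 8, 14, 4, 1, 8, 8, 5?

The minimum number of non-increasing subsequences covering a sequence equals the length of its longest strictly increasing subsequence.
LIS length is 4 (e.g. 5, 6, 8, 14), so 4 piles are needed.

4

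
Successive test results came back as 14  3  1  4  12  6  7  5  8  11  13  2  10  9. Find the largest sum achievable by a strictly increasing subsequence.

Let S[i] be the best sum of a strictly increasing subsequence ending at i:
i:      1  2  3  4  5  6  7  8  9 10 11 12 13 14
a[i]:  14  3  1  4 12  6  7  5  8 11 13  2 10  9
S:     14  3  1  7 19 13 20 12 28 39 52  3 38 37
Maximum is 52 (e.g. 3 + 4 + 6 + 7 + 8 + 11 + 13).

52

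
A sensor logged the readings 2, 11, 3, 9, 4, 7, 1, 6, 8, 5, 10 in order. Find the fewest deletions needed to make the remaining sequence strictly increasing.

5

Fewest deletions = n − (longest strictly increasing subsequence).
Patience tails:
2 → extends → [2]
11 → extends → [2, 11]
3 → replaces 11 → [2, 3]
9 → extends → [2, 3, 9]
4 → replaces 9 → [2, 3, 4]
7 → extends → [2, 3, 4, 7]
1 → replaces 2 → [1, 3, 4, 7]
6 → replaces 7 → [1, 3, 4, 6]
8 → extends → [1, 3, 4, 6, 8]
5 → replaces 6 → [1, 3, 4, 5, 8]
10 → extends → [1, 3, 4, 5, 8, 10]
Longest strictly increasing subsequence has length 6, so deletions = 11 − 6 = 5.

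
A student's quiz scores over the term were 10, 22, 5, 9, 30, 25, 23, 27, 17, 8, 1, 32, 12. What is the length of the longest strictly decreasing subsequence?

6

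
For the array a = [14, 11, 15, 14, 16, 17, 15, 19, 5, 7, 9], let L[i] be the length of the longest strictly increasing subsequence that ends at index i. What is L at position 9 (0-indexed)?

2

dp[i] = 1 + max{dp[j] : j<i, a[j]<a[i]} (or 1 if no such j):
i:      0  1  2  3  4  5  6  7  8  9 10
a[i]:  14 11 15 14 16 17 15 19  5  7  9
dp:     1  1  2  2  3  4  3  5  1  2  3
At index 9 the value is 2.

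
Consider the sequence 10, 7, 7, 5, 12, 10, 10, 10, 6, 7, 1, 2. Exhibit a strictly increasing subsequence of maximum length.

Patience tails give the LIS length; then backtrack through the dp parents:
10 → extends → [10]
7 → replaces 10 → [7]
7 → already a tail → [7]
5 → replaces 7 → [5]
12 → extends → [5, 12]
10 → replaces 12 → [5, 10]
10 → already a tail → [5, 10]
10 → already a tail → [5, 10]
6 → replaces 10 → [5, 6]
7 → extends → [5, 6, 7]
1 → replaces 5 → [1, 6, 7]
2 → replaces 6 → [1, 2, 7]
Length 3; one witness is 5, 6, 7.

5, 6, 7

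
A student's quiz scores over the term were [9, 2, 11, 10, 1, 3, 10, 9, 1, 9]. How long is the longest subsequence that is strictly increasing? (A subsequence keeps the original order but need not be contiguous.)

Track the smallest tail for each achievable length (strict):
9 → extends → [9]
2 → replaces 9 → [2]
11 → extends → [2, 11]
10 → replaces 11 → [2, 10]
1 → replaces 2 → [1, 10]
3 → replaces 10 → [1, 3]
10 → extends → [1, 3, 10]
9 → replaces 10 → [1, 3, 9]
1 → already a tail → [1, 3, 9]
9 → already a tail → [1, 3, 9]
Three tails, so the longest strictly increasing subsequence has length 3 (e.g. 2, 3, 10).

3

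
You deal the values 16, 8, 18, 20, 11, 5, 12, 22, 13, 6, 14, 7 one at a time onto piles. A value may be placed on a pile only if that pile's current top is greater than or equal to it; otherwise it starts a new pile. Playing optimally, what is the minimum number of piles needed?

The minimum number of non-increasing subsequences covering a sequence equals the length of its longest strictly increasing subsequence.
LIS length is 5 (e.g. 8, 11, 12, 13, 14), so 5 piles are needed.

5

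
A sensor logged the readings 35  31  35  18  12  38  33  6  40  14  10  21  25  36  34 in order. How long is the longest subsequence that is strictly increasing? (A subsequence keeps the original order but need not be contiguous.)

Let dp[i] be the length of the longest such subsequence ending at index i:
i:      1  2  3  4  5  6  7  8  9 10 11 12 13 14 15
a[i]:  35 31 35 18 12 38 33  6 40 14 10 21 25 36 34
dp:     1  1  2  1  1  3  2  1  4  2  2  3  4  5  5
Maximum dp value is 5.

5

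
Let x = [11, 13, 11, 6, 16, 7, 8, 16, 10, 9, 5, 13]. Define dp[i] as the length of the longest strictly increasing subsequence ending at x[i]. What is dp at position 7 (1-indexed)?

3

dp[i] = 1 + max{dp[j] : j<i, x[j]<x[i]} (or 1 if no such j):
i:      1  2  3  4  5  6  7  8  9 10 11 12
x[i]:  11 13 11  6 16  7  8 16 10  9  5 13
dp:     1  2  1  1  3  2  3  4  4  4  1  5
At index 7 the value is 3.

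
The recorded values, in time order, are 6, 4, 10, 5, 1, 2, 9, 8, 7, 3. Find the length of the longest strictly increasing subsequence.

Let dp[i] be the length of the longest such subsequence ending at index i:
i:      1  2  3  4  5  6  7  8  9 10
a[i]:   6  4 10  5  1  2  9  8  7  3
dp:     1  1  2  2  1  2  3  3  3  3
Maximum dp value is 3.

3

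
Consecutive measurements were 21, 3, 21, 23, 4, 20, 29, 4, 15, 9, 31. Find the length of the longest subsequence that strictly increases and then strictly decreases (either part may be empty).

6

inc[i] = longest strictly increasing subsequence ending at i; dec[i] = longest strictly decreasing subsequence starting at i:
i:      1  2  3  4  5  6  7  8  9 10 11
a[i]:  21  3 21 23  4 20 29  4 15  9 31
inc:    1  1  2  3  2  3  4  2  3  3  5
dec:    4  1  4  4  1  3  3  1  2  1  1
Best peak at i=4 (value 23): inc=3, dec=4, length 3+4−1 = 6.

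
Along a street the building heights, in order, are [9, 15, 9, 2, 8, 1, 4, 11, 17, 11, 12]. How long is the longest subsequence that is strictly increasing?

Track the smallest tail for each achievable length (strict):
9 → extends → [9]
15 → extends → [9, 15]
9 → already a tail → [9, 15]
2 → replaces 9 → [2, 15]
8 → replaces 15 → [2, 8]
1 → replaces 2 → [1, 8]
4 → replaces 8 → [1, 4]
11 → extends → [1, 4, 11]
17 → extends → [1, 4, 11, 17]
11 → already a tail → [1, 4, 11, 17]
12 → replaces 17 → [1, 4, 11, 12]
Four tails, so the longest strictly increasing subsequence has length 4 (e.g. 2, 8, 11, 17).

4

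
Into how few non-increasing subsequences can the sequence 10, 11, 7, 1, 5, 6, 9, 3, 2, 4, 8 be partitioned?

The minimum number of non-increasing subsequences covering a sequence equals the length of its longest strictly increasing subsequence.
LIS length is 4 (e.g. 1, 5, 6, 9), so 4 piles are needed.

4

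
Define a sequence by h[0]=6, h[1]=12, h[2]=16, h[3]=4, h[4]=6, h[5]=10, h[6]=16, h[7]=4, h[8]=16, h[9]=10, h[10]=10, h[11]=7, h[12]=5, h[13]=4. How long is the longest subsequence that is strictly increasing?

4

Let dp[i] be the length of the longest such subsequence ending at index i:
i:      0  1  2  3  4  5  6  7  8  9 10 11 12 13
h[i]:   6 12 16  4  6 10 16  4 16 10 10  7  5  4
dp:     1  2  3  1  2  3  4  1  4  3  3  3  2  1
Maximum dp value is 4.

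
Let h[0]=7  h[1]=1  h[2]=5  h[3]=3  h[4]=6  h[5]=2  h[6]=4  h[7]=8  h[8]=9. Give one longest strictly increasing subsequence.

1, 5, 6, 8, 9

Patience tails give the LIS length; then backtrack through the dp parents:
7 → extends → [7]
1 → replaces 7 → [1]
5 → extends → [1, 5]
3 → replaces 5 → [1, 3]
6 → extends → [1, 3, 6]
2 → replaces 3 → [1, 2, 6]
4 → replaces 6 → [1, 2, 4]
8 → extends → [1, 2, 4, 8]
9 → extends → [1, 2, 4, 8, 9]
Length 5; one witness is 1, 5, 6, 8, 9.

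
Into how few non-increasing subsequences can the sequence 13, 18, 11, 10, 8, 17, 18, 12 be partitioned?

3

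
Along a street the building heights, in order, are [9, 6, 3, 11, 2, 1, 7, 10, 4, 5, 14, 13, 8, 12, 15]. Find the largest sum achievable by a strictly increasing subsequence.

Let S[i] be the best sum of a strictly increasing subsequence ending at i:
i:      1  2  3  4  5  6  7  8  9 10 11 12 13 14 15
a[i]:   9  6  3 11  2  1  7 10  4  5 14 13  8 12 15
S:      9  6  3 20  2  1 13 23  7 12 37 36 21 35 52
Maximum is 52 (e.g. 6 + 7 + 10 + 14 + 15).

52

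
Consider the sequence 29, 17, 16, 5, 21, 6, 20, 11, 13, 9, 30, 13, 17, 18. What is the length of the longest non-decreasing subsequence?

7

Track the smallest tail for each achievable length (allowing ties):
29 → extends → [29]
17 → replaces 29 → [17]
16 → replaces 17 → [16]
5 → replaces 16 → [5]
21 → extends → [5, 21]
6 → replaces 21 → [5, 6]
20 → extends → [5, 6, 20]
11 → replaces 20 → [5, 6, 11]
13 → extends → [5, 6, 11, 13]
9 → replaces 11 → [5, 6, 9, 13]
30 → extends → [5, 6, 9, 13, 30]
13 → replaces 30 → [5, 6, 9, 13, 13]
17 → extends → [5, 6, 9, 13, 13, 17]
18 → extends → [5, 6, 9, 13, 13, 17, 18]
Seven tails, so the longest non-decreasing subsequence has length 7 (e.g. 5, 6, 11, 13, 13, 17, 18).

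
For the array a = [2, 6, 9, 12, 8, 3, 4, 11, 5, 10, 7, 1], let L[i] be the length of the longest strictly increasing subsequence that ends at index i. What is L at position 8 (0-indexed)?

4

dp[i] = 1 + max{dp[j] : j<i, a[j]<a[i]} (or 1 if no such j):
i:      0  1  2  3  4  5  6  7  8  9 10 11
a[i]:   2  6  9 12  8  3  4 11  5 10  7  1
dp:     1  2  3  4  3  2  3  4  4  5  5  1
At index 8 the value is 4.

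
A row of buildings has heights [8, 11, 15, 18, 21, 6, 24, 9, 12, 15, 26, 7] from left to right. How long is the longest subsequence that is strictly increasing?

7

Let dp[i] be the length of the longest such subsequence ending at index i:
i:      1  2  3  4  5  6  7  8  9 10 11 12
a[i]:   8 11 15 18 21  6 24  9 12 15 26  7
dp:     1  2  3  4  5  1  6  2  3  4  7  2
Maximum dp value is 7.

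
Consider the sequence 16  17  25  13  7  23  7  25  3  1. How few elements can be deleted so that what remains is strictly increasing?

6

Fewest deletions = n − (longest strictly increasing subsequence).
Patience tails:
16 → extends → [16]
17 → extends → [16, 17]
25 → extends → [16, 17, 25]
13 → replaces 16 → [13, 17, 25]
7 → replaces 13 → [7, 17, 25]
23 → replaces 25 → [7, 17, 23]
7 → already a tail → [7, 17, 23]
25 → extends → [7, 17, 23, 25]
3 → replaces 7 → [3, 17, 23, 25]
1 → replaces 3 → [1, 17, 23, 25]
Longest strictly increasing subsequence has length 4, so deletions = 10 − 4 = 6.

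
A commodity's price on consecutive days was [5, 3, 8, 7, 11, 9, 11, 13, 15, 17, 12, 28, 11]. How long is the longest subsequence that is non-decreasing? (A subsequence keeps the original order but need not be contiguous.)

8

Track the smallest tail for each achievable length (allowing ties):
5 → extends → [5]
3 → replaces 5 → [3]
8 → extends → [3, 8]
7 → replaces 8 → [3, 7]
11 → extends → [3, 7, 11]
9 → replaces 11 → [3, 7, 9]
11 → extends → [3, 7, 9, 11]
13 → extends → [3, 7, 9, 11, 13]
15 → extends → [3, 7, 9, 11, 13, 15]
17 → extends → [3, 7, 9, 11, 13, 15, 17]
12 → replaces 13 → [3, 7, 9, 11, 12, 15, 17]
28 → extends → [3, 7, 9, 11, 12, 15, 17, 28]
11 → replaces 12 → [3, 7, 9, 11, 11, 15, 17, 28]
Eight tails, so the longest non-decreasing subsequence has length 8 (e.g. 5, 8, 11, 11, 13, 15, 17, 28).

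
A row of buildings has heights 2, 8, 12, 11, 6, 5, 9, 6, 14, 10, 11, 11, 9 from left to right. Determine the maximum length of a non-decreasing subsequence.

6

Track the smallest tail for each achievable length (allowing ties):
2 → extends → [2]
8 → extends → [2, 8]
12 → extends → [2, 8, 12]
11 → replaces 12 → [2, 8, 11]
6 → replaces 8 → [2, 6, 11]
5 → replaces 6 → [2, 5, 11]
9 → replaces 11 → [2, 5, 9]
6 → replaces 9 → [2, 5, 6]
14 → extends → [2, 5, 6, 14]
10 → replaces 14 → [2, 5, 6, 10]
11 → extends → [2, 5, 6, 10, 11]
11 → extends → [2, 5, 6, 10, 11, 11]
9 → replaces 10 → [2, 5, 6, 9, 11, 11]
Six tails, so the longest non-decreasing subsequence has length 6 (e.g. 2, 8, 9, 10, 11, 11).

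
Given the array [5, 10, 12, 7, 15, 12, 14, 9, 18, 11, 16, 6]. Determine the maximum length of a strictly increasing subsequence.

Track the smallest tail for each achievable length (strict):
5 → extends → [5]
10 → extends → [5, 10]
12 → extends → [5, 10, 12]
7 → replaces 10 → [5, 7, 12]
15 → extends → [5, 7, 12, 15]
12 → already a tail → [5, 7, 12, 15]
14 → replaces 15 → [5, 7, 12, 14]
9 → replaces 12 → [5, 7, 9, 14]
18 → extends → [5, 7, 9, 14, 18]
11 → replaces 14 → [5, 7, 9, 11, 18]
16 → replaces 18 → [5, 7, 9, 11, 16]
6 → replaces 7 → [5, 6, 9, 11, 16]
Five tails, so the longest strictly increasing subsequence has length 5 (e.g. 5, 10, 12, 15, 18).

5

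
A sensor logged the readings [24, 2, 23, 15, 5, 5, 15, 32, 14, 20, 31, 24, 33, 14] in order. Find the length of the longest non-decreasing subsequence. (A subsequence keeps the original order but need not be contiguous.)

Let dp[i] be the length of the longest such subsequence ending at index i:
i:      1  2  3  4  5  6  7  8  9 10 11 12 13 14
a[i]:  24  2 23 15  5  5 15 32 14 20 31 24 33 14
dp:     1  1  2  2  2  3  4  5  4  5  6  6  7  5
Maximum dp value is 7.

7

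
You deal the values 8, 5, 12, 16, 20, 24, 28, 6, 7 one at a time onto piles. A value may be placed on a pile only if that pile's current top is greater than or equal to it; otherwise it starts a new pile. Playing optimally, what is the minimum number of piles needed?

Place each on the leftmost legal pile:
8 → new pile 1 (tops now [8])
5 → pile 1 (tops now [5])
12 → new pile 2 (tops now [5, 12])
16 → new pile 3 (tops now [5, 12, 16])
20 → new pile 4 (tops now [5, 12, 16, 20])
24 → new pile 5 (tops now [5, 12, 16, 20, 24])
28 → new pile 6 (tops now [5, 12, 16, 20, 24, 28])
6 → pile 2 (tops now [5, 6, 16, 20, 24, 28])
7 → pile 3 (tops now [5, 6, 7, 20, 24, 28])
Six piles.

6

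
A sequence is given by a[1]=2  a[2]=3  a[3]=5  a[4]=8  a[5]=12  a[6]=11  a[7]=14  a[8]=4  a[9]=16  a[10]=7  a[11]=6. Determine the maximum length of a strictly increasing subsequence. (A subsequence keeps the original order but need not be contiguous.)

7

Let dp[i] be the length of the longest such subsequence ending at index i:
i:      1  2  3  4  5  6  7  8  9 10 11
a[i]:   2  3  5  8 12 11 14  4 16  7  6
dp:     1  2  3  4  5  5  6  3  7  4  4
Maximum dp value is 7.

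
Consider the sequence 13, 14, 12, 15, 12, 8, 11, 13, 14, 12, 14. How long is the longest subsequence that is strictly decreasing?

Negate each value so 'decreasing' becomes 'increasing', then run patience tails on the negated sequence:
-13 → extends → [-13]
-14 → replaces -13 → [-14]
-12 → extends → [-14, -12]
-15 → replaces -14 → [-15, -12]
-12 → already a tail → [-15, -12]
-8 → extends → [-15, -12, -8]
-11 → replaces -8 → [-15, -12, -11]
-13 → replaces -12 → [-15, -13, -11]
-14 → replaces -13 → [-15, -14, -11]
-12 → replaces -11 → [-15, -14, -12]
-14 → already a tail → [-15, -14, -12]
Three tails, so the longest strictly decreasing subsequence of the original has length 3.

3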